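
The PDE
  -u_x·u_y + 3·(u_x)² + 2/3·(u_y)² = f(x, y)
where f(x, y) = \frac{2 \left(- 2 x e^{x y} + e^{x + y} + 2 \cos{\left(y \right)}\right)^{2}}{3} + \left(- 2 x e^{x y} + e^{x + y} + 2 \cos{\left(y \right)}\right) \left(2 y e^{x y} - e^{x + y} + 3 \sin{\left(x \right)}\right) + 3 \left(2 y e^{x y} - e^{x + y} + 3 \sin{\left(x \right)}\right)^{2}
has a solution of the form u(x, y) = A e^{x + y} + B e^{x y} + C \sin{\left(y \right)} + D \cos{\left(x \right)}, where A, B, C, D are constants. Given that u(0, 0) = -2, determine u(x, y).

Substitute the ansatz u = A e^{x + y} + B e^{x y} + C \sin{\left(y \right)} + D \cos{\left(x \right)} into the left-hand side.
Derivatives of the ansatz:
  u_x = A e^{x} e^{y} + B y e^{x y} - D \sin{\left(x \right)}
  u_y = A e^{x} e^{y} + B x e^{x y} + C \cos{\left(y \right)}
Term by term:
  -u_x·u_y = - A^{2} e^{2 x} e^{2 y} - A B x e^{x} e^{y} e^{x y} - A B y e^{x} e^{y} e^{x y} - A C e^{x} e^{y} \cos{\left(y \right)} + A D e^{x} e^{y} \sin{\left(x \right)} - B^{2} x y e^{2 x y} - B C y e^{x y} \cos{\left(y \right)} + B D x e^{x y} \sin{\left(x \right)} + C D \sin{\left(x \right)} \cos{\left(y \right)}
  3·(u_x)² = 3 A^{2} e^{2 x} e^{2 y} + 6 A B y e^{x} e^{y} e^{x y} - 6 A D e^{x} e^{y} \sin{\left(x \right)} + 3 B^{2} y^{2} e^{2 x y} - 6 B D y e^{x y} \sin{\left(x \right)} + 3 D^{2} \sin^{2}{\left(x \right)}
  2/3·(u_y)² = \frac{2 A^{2} e^{2 x} e^{2 y}}{3} + \frac{4 A B x e^{x} e^{y} e^{x y}}{3} + \frac{4 A C e^{x} e^{y} \cos{\left(y \right)}}{3} + \frac{2 B^{2} x^{2} e^{2 x y}}{3} + \frac{4 B C x e^{x y} \cos{\left(y \right)}}{3} + \frac{2 C^{2} \cos^{2}{\left(y \right)}}{3}
So the left-hand side equals
  \frac{8 A^{2} e^{2 x} e^{2 y}}{3} + \frac{A B x e^{x} e^{y} e^{x y}}{3} + 5 A B y e^{x} e^{y} e^{x y} + \frac{A C e^{x} e^{y} \cos{\left(y \right)}}{3} - 5 A D e^{x} e^{y} \sin{\left(x \right)} + \frac{2 B^{2} x^{2} e^{2 x y}}{3} - B^{2} x y e^{2 x y} + 3 B^{2} y^{2} e^{2 x y} + \frac{4 B C x e^{x y} \cos{\left(y \right)}}{3} - B C y e^{x y} \cos{\left(y \right)} + B D x e^{x y} \sin{\left(x \right)} - 6 B D y e^{x y} \sin{\left(x \right)} + \frac{2 C^{2} \cos^{2}{\left(y \right)}}{3} + C D \sin{\left(x \right)} \cos{\left(y \right)} + 3 D^{2} \sin^{2}{\left(x \right)}
This must equal f(x, y) identically; expanded, f = \frac{8 x^{2} e^{2 x y}}{3} - 4 x y e^{2 x y} - \frac{2 x e^{x} e^{y} e^{x y}}{3} - 6 x e^{x y} \sin{\left(x \right)} - \frac{16 x e^{x y} \cos{\left(y \right)}}{3} + 12 y^{2} e^{2 x y} - 10 y e^{x} e^{y} e^{x y} + 36 y e^{x y} \sin{\left(x \right)} + 4 y e^{x y} \cos{\left(y \right)} + \frac{8 e^{2 x} e^{2 y}}{3} - 15 e^{x} e^{y} \sin{\left(x \right)} + \frac{2 e^{x} e^{y} \cos{\left(y \right)}}{3} + 27 \sin^{2}{\left(x \right)} + 6 \sin{\left(x \right)} \cos{\left(y \right)} + \frac{8 \cos^{2}{\left(y \right)}}{3}.
Matching coefficients of the independent functions:
(each divided by its leading coefficient; functions giving the same equation are listed together)
  [x^{2} e^{2 x y}, y^{2} e^{2 x y}, x y e^{2 x y}]:  B^{2} - 4 = 0
  [e^{2 x} e^{2 y}]:  A^{2} - 1 = 0
  [\sin{\left(x \right)} \cos{\left(y \right)}]:  C D - 6 = 0
  [x e^{x y} \sin{\left(x \right)}, y e^{x y} \sin{\left(x \right)}]:  B D + 6 = 0
  [x e^{x y} \cos{\left(y \right)}, y e^{x y} \cos{\left(y \right)}]:  B C + 4 = 0
  [e^{x} e^{y} \sin{\left(x \right)}]:  A D - 3 = 0
  [e^{x} e^{y} \cos{\left(y \right)}]:  A C - 2 = 0
  [x e^{x} e^{y} e^{x y}, y e^{x} e^{y} e^{x y}]:  A B + 2 = 0
  [\sin^{2}{\left(x \right)}]:  D^{2} - 9 = 0
  [\cos^{2}{\left(y \right)}]:  C^{2} - 4 = 0
These equations allow (A, B, C, D) = (-1, 2, -2, -3) or (1, -2, 2, 3).
Impose the point condition(s):
  u(0, 0) = -2  ⟹  A + B + D = -2
Only A = -1, B = 2, C = -2, D = -3 satisfies everything.
Hence u(x, y) = 2 e^{x y} - e^{x + y} - 2 \sin{\left(y \right)} - 3 \cos{\left(x \right)}.

Answer: u(x, y) = 2 e^{x y} - e^{x + y} - 2 \sin{\left(y \right)} - 3 \cos{\left(x \right)}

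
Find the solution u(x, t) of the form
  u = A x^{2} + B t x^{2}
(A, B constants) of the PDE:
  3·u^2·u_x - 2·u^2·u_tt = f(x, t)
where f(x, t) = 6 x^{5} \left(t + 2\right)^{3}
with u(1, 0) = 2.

Substitute the ansatz u = A x^{2} + B t x^{2} into the left-hand side.
Derivatives of the ansatz:
  u_x = 2 A x + 2 B t x
  u_tt = 0
Term by term:
  3·u^2·u_x = 6 A^{3} x^{5} + 18 A^{2} B t x^{5} + 18 A B^{2} t^{2} x^{5} + 6 B^{3} t^{3} x^{5}
  -2·u^2·u_tt = 0
So the left-hand side equals
  6 A^{3} x^{5} + 18 A^{2} B t x^{5} + 18 A B^{2} t^{2} x^{5} + 6 B^{3} t^{3} x^{5}
This must equal f(x, t) identically; expanded, f = 6 t^{3} x^{5} + 36 t^{2} x^{5} + 72 t x^{5} + 48 x^{5}.
Matching coefficients of the independent functions:
  [x^{5}]:  6 A^{3} = 48
  [t x^{5}]:  18 A^{2} B = 72
  [t^{2} x^{5}]:  18 A B^{2} = 36
  [t^{3} x^{5}]:  6 B^{3} = 6
Solving: A = 2, B = 1.
Check against the point condition:
  u(1, 0) = 2  ⟹  A = 2  ✓
Hence u(x, t) = t x^{2} + 2 x^{2}.

Answer: u(x, t) = t x^{2} + 2 x^{2}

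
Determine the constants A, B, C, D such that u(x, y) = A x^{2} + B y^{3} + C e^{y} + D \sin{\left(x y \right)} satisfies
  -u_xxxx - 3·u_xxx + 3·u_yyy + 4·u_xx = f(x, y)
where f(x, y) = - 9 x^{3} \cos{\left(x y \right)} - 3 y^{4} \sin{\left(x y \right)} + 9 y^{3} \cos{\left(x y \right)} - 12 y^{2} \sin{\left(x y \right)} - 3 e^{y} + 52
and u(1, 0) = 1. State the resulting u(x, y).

Answer: u(x, y) = 2 x^{2} + 2 y^{3} - e^{y} + 3 \sin{\left(x y \right)}

Derivation:
Substitute the ansatz u = A x^{2} + B y^{3} + C e^{y} + D \sin{\left(x y \right)} into the left-hand side.
Derivatives of the ansatz:
  u_xxxx = D y^{4} \sin{\left(x y \right)}
  u_xxx = - D y^{3} \cos{\left(x y \right)}
  u_yyy = 6 B + C e^{y} - D x^{3} \cos{\left(x y \right)}
  u_xx = 2 A - D y^{2} \sin{\left(x y \right)}
Term by term:
  -u_xxxx = - D y^{4} \sin{\left(x y \right)}
  -3·u_xxx = 3 D y^{3} \cos{\left(x y \right)}
  3·u_yyy = 18 B + 3 C e^{y} - 3 D x^{3} \cos{\left(x y \right)}
  4·u_xx = 8 A - 4 D y^{2} \sin{\left(x y \right)}
So the left-hand side equals
  8 A + 18 B + 3 C e^{y} - 3 D x^{3} \cos{\left(x y \right)} - D y^{4} \sin{\left(x y \right)} + 3 D y^{3} \cos{\left(x y \right)} - 4 D y^{2} \sin{\left(x y \right)}
This must equal f(x, y) = - 9 x^{3} \cos{\left(x y \right)} - 3 y^{4} \sin{\left(x y \right)} + 9 y^{3} \cos{\left(x y \right)} - 12 y^{2} \sin{\left(x y \right)} - 3 e^{y} + 52 identically.
Matching coefficients of the independent functions:
  [constant term]:  8 A + 18 B = 52
  [x^{3} \cos{\left(x y \right)}]:  - 3 D = -9
  [y^{2} \sin{\left(x y \right)}]:  - 4 D = -12
  [y^{3} \cos{\left(x y \right)}]:  3 D = 9
  [y^{4} \sin{\left(x y \right)}]:  - D = -3
  [e^{y}]:  3 C = -3
These equations do not fix every constant; impose the point condition(s):
  u(1, 0) = 1  ⟹  A + C = 1
Solving the combined system: A = 2, B = 2, C = -1, D = 3.
Hence u(x, y) = 2 x^{2} + 2 y^{3} - e^{y} + 3 \sin{\left(x y \right)}.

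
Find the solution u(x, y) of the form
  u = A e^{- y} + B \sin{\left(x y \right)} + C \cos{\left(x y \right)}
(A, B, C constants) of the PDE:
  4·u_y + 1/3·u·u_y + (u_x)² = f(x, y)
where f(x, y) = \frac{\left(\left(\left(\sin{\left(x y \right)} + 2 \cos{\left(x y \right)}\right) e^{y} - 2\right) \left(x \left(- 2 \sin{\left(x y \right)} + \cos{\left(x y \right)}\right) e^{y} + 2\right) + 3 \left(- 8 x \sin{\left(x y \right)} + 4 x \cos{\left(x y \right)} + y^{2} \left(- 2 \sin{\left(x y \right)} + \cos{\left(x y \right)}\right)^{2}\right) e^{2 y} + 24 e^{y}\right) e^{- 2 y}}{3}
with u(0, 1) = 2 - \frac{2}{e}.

Substitute the ansatz u = A e^{- y} + B \sin{\left(x y \right)} + C \cos{\left(x y \right)} into the left-hand side.
Derivatives of the ansatz:
  u_y = - A e^{- y} + B x \cos{\left(x y \right)} - C x \sin{\left(x y \right)}
  u_x = B y \cos{\left(x y \right)} - C y \sin{\left(x y \right)}
Term by term:
  4·u_y = - 4 A e^{- y} + 4 B x \cos{\left(x y \right)} - 4 C x \sin{\left(x y \right)}
  1/3·u·u_y = - \frac{A^{2} e^{- 2 y}}{3} + \frac{A B x e^{- y} \cos{\left(x y \right)}}{3} - \frac{A B e^{- y} \sin{\left(x y \right)}}{3} - \frac{A C x e^{- y} \sin{\left(x y \right)}}{3} - \frac{A C e^{- y} \cos{\left(x y \right)}}{3} + \frac{B^{2} x \sin{\left(x y \right)} \cos{\left(x y \right)}}{3} - \frac{B C x \sin^{2}{\left(x y \right)}}{3} + \frac{B C x \cos^{2}{\left(x y \right)}}{3} - \frac{C^{2} x \sin{\left(x y \right)} \cos{\left(x y \right)}}{3}
  (u_x)² = B^{2} y^{2} \cos^{2}{\left(x y \right)} - 2 B C y^{2} \sin{\left(x y \right)} \cos{\left(x y \right)} + C^{2} y^{2} \sin^{2}{\left(x y \right)}
So the left-hand side equals
  - \frac{A^{2} e^{- 2 y}}{3} + \frac{A B x e^{- y} \cos{\left(x y \right)}}{3} - \frac{A B e^{- y} \sin{\left(x y \right)}}{3} - \frac{A C x e^{- y} \sin{\left(x y \right)}}{3} - \frac{A C e^{- y} \cos{\left(x y \right)}}{3} - 4 A e^{- y} + \frac{B^{2} x \sin{\left(x y \right)} \cos{\left(x y \right)}}{3} + B^{2} y^{2} \cos^{2}{\left(x y \right)} - \frac{B C x \sin^{2}{\left(x y \right)}}{3} + \frac{B C x \cos^{2}{\left(x y \right)}}{3} - 2 B C y^{2} \sin{\left(x y \right)} \cos{\left(x y \right)} + 4 B x \cos{\left(x y \right)} - \frac{C^{2} x \sin{\left(x y \right)} \cos{\left(x y \right)}}{3} + C^{2} y^{2} \sin^{2}{\left(x y \right)} - 4 C x \sin{\left(x y \right)}
This must equal f(x, y) identically; expanded, f = - \frac{2 x \sin^{2}{\left(x y \right)}}{3} - x \sin{\left(x y \right)} \cos{\left(x y \right)} - 8 x \sin{\left(x y \right)} + \frac{2 x \cos^{2}{\left(x y \right)}}{3} + 4 x \cos{\left(x y \right)} + \frac{4 x e^{- y} \sin{\left(x y \right)}}{3} - \frac{2 x e^{- y} \cos{\left(x y \right)}}{3} + 4 y^{2} \sin^{2}{\left(x y \right)} - 4 y^{2} \sin{\left(x y \right)} \cos{\left(x y \right)} + y^{2} \cos^{2}{\left(x y \right)} + \frac{2 e^{- y} \sin{\left(x y \right)}}{3} + \frac{4 e^{- y} \cos{\left(x y \right)}}{3} + 8 e^{- y} - \frac{4 e^{- 2 y}}{3}.
Matching coefficients of the independent functions:
  [x \sin{\left(x y \right)}]:  - 4 C = -8
  [x \sin^{2}{\left(x y \right)}]:  - \frac{B C}{3} = - \frac{2}{3}
  [x \cos{\left(x y \right)}]:  4 B = 4
  [x \cos^{2}{\left(x y \right)}]:  \frac{B C}{3} = \frac{2}{3}
  [y^{2} \sin^{2}{\left(x y \right)}]:  C^{2} = 4
  [y^{2} \cos^{2}{\left(x y \right)}]:  B^{2} = 1
  [e^{- y} \sin{\left(x y \right)}]:  - \frac{A B}{3} = \frac{2}{3}
  [e^{- y} \cos{\left(x y \right)}, x e^{- y} \sin{\left(x y \right)}]:  - \frac{A C}{3} = \frac{4}{3}
  [x e^{- y} \cos{\left(x y \right)}]:  \frac{A B}{3} = - \frac{2}{3}
  [x \sin{\left(x y \right)} \cos{\left(x y \right)}]:  \frac{B^{2}}{3} - \frac{C^{2}}{3} = -1
  [y^{2} \sin{\left(x y \right)} \cos{\left(x y \right)}]:  - 2 B C = -4
  [e^{- 2 y}]:  - \frac{A^{2}}{3} = - \frac{4}{3}
  [e^{- y}]:  - 4 A = 8
Solving: A = -2, B = 1, C = 2.
Check against the point condition:
  u(0, 1) = 2 - \frac{2}{e}  ⟹  \frac{A}{e} + C = 2 - \frac{2}{e}  ✓
Hence u(x, y) = \sin{\left(x y \right)} + 2 \cos{\left(x y \right)} - 2 e^{- y}.

Answer: u(x, y) = \sin{\left(x y \right)} + 2 \cos{\left(x y \right)} - 2 e^{- y}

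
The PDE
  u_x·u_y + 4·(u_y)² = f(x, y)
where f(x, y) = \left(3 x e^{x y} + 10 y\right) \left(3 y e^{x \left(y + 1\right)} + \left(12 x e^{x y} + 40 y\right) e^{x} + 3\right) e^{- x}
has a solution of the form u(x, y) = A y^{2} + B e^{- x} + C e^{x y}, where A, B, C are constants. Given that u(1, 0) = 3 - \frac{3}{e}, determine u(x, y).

Substitute the ansatz u = A y^{2} + B e^{- x} + C e^{x y} into the left-hand side.
Derivatives of the ansatz:
  u_x = - B e^{- x} + C y e^{x y}
  u_y = 2 A y + C x e^{x y}
Term by term:
  u_x·u_y = - 2 A B y e^{- x} + 2 A C y^{2} e^{x y} - B C x e^{- x} e^{x y} + C^{2} x y e^{2 x y}
  4·(u_y)² = 16 A^{2} y^{2} + 16 A C x y e^{x y} + 4 C^{2} x^{2} e^{2 x y}
So the left-hand side equals
  16 A^{2} y^{2} - 2 A B y e^{- x} + 16 A C x y e^{x y} + 2 A C y^{2} e^{x y} - B C x e^{- x} e^{x y} + 4 C^{2} x^{2} e^{2 x y} + C^{2} x y e^{2 x y}
This must equal f(x, y) identically; expanded, f = 36 x^{2} e^{2 x y} + 9 x y e^{2 x y} + 240 x y e^{x y} + 9 x e^{- x} e^{x y} + 30 y^{2} e^{x y} + 400 y^{2} + 30 y e^{- x}.
Matching coefficients of the independent functions:
  [y^{2}]:  16 A^{2} = 400
  [x^{2} e^{2 x y}]:  4 C^{2} = 36
  [y e^{- x}]:  - 2 A B = 30
  [y^{2} e^{x y}]:  2 A C = 30
  [x y e^{x y}]:  16 A C = 240
  [x y e^{2 x y}]:  C^{2} = 9
  [x e^{- x} e^{x y}]:  - B C = 9
These equations allow (A, B, C) = (-5, 3, -3) or (5, -3, 3).
Impose the point condition(s):
  u(1, 0) = 3 - \frac{3}{e}  ⟹  \frac{B}{e} + C = 3 - \frac{3}{e}
Only A = 5, B = -3, C = 3 satisfies everything.
Hence u(x, y) = 5 y^{2} + 3 e^{x y} - 3 e^{- x}.

Answer: u(x, y) = 5 y^{2} + 3 e^{x y} - 3 e^{- x}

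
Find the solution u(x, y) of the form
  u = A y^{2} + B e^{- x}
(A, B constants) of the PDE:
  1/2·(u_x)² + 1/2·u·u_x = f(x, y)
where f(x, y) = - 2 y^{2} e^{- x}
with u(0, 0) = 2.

Substitute the ansatz u = A y^{2} + B e^{- x} into the left-hand side.
Derivatives of the ansatz:
  u_x = - B e^{- x}
Term by term:
  1/2·(u_x)² = \frac{B^{2} e^{- 2 x}}{2}
  1/2·u·u_x = - \frac{A B y^{2} e^{- x}}{2} - \frac{B^{2} e^{- 2 x}}{2}
So the left-hand side equals
  - \frac{A B y^{2} e^{- x}}{2}
This must equal f(x, y) = - 2 y^{2} e^{- x} identically.
Matching coefficients of the independent functions:
  [y^{2} e^{- x}]:  - \frac{A B}{2} = -2
These equations do not fix every constant; impose the point condition(s):
  u(0, 0) = 2  ⟹  B = 2
Solving the combined system: A = 2, B = 2.
Hence u(x, y) = 2 y^{2} + 2 e^{- x}.

Answer: u(x, y) = 2 y^{2} + 2 e^{- x}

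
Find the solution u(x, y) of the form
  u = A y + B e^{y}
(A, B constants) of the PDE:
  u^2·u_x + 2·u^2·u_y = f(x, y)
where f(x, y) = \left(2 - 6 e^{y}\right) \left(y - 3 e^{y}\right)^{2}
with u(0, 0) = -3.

Substitute the ansatz u = A y + B e^{y} into the left-hand side.
Derivatives of the ansatz:
  u_x = 0
  u_y = A + B e^{y}
Term by term:
  u^2·u_x = 0
  2·u^2·u_y = 2 A^{3} y^{2} + 2 A^{2} B y^{2} e^{y} + 4 A^{2} B y e^{y} + 4 A B^{2} y e^{2 y} + 2 A B^{2} e^{2 y} + 2 B^{3} e^{3 y}
So the left-hand side equals
  2 A^{3} y^{2} + 2 A^{2} B y^{2} e^{y} + 4 A^{2} B y e^{y} + 4 A B^{2} y e^{2 y} + 2 A B^{2} e^{2 y} + 2 B^{3} e^{3 y}
This must equal f(x, y) identically; expanded, f = - 6 y^{2} e^{y} + 2 y^{2} + 36 y e^{2 y} - 12 y e^{y} - 54 e^{3 y} + 18 e^{2 y}.
Matching coefficients of the independent functions:
  [y^{2}]:  2 A^{3} = 2
  [y e^{y}]:  4 A^{2} B = -12
  [y e^{2 y}]:  4 A B^{2} = 36
  [y^{2} e^{y}]:  2 A^{2} B = -6
  [e^{2 y}]:  2 A B^{2} = 18
  [e^{3 y}]:  2 B^{3} = -54
Solving: A = 1, B = -3.
Check against the point condition:
  u(0, 0) = -3  ⟹  B = -3  ✓
Hence u(x, y) = y - 3 e^{y}.

Answer: u(x, y) = y - 3 e^{y}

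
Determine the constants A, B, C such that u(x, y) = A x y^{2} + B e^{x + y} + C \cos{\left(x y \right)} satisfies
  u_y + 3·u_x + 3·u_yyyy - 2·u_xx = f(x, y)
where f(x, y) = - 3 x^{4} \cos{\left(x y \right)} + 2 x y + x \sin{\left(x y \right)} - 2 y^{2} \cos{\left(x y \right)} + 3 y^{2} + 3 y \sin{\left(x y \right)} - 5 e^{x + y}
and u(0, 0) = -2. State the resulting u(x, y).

Substitute the ansatz u = A x y^{2} + B e^{x + y} + C \cos{\left(x y \right)} into the left-hand side.
Derivatives of the ansatz:
  u_y = 2 A x y + B e^{x} e^{y} - C x \sin{\left(x y \right)}
  u_x = A y^{2} + B e^{x} e^{y} - C y \sin{\left(x y \right)}
  u_yyyy = B e^{x} e^{y} + C x^{4} \cos{\left(x y \right)}
  u_xx = B e^{x} e^{y} - C y^{2} \cos{\left(x y \right)}
Term by term:
  u_y = 2 A x y + B e^{x} e^{y} - C x \sin{\left(x y \right)}
  3·u_x = 3 A y^{2} + 3 B e^{x} e^{y} - 3 C y \sin{\left(x y \right)}
  3·u_yyyy = 3 B e^{x} e^{y} + 3 C x^{4} \cos{\left(x y \right)}
  -2·u_xx = - 2 B e^{x} e^{y} + 2 C y^{2} \cos{\left(x y \right)}
So the left-hand side equals
  2 A x y + 3 A y^{2} + 5 B e^{x} e^{y} + 3 C x^{4} \cos{\left(x y \right)} - C x \sin{\left(x y \right)} + 2 C y^{2} \cos{\left(x y \right)} - 3 C y \sin{\left(x y \right)}
This must equal f(x, y) identically; expanded, f = - 3 x^{4} \cos{\left(x y \right)} + 2 x y + x \sin{\left(x y \right)} - 2 y^{2} \cos{\left(x y \right)} + 3 y^{2} + 3 y \sin{\left(x y \right)} - 5 e^{x} e^{y}.
Matching coefficients of the independent functions:
  [y^{2}]:  3 A = 3
  [x y]:  2 A = 2
  [x \sin{\left(x y \right)}]:  - C = 1
  [x^{4} \cos{\left(x y \right)}]:  3 C = -3
  [y \sin{\left(x y \right)}]:  - 3 C = 3
  [y^{2} \cos{\left(x y \right)}]:  2 C = -2
  [e^{x} e^{y}]:  5 B = -5
Solving: A = 1, B = -1, C = -1.
Check against the point condition:
  u(0, 0) = -2  ⟹  B + C = -2  ✓
Hence u(x, y) = x y^{2} - e^{x + y} - \cos{\left(x y \right)}.

Answer: u(x, y) = x y^{2} - e^{x + y} - \cos{\left(x y \right)}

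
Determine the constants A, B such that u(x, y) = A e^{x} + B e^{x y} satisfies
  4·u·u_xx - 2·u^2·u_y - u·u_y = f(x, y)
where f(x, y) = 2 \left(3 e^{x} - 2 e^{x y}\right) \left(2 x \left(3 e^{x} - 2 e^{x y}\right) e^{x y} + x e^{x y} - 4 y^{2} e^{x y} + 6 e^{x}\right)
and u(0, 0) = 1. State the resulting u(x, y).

Substitute the ansatz u = A e^{x} + B e^{x y} into the left-hand side.
Derivatives of the ansatz:
  u_xx = A e^{x} + B y^{2} e^{x y}
  u_y = B x e^{x y}
Term by term:
  4·u·u_xx = 4 A^{2} e^{2 x} + 4 A B y^{2} e^{x} e^{x y} + 4 A B e^{x} e^{x y} + 4 B^{2} y^{2} e^{2 x y}
  -2·u^2·u_y = - 2 A^{2} B x e^{2 x} e^{x y} - 4 A B^{2} x e^{x} e^{2 x y} - 2 B^{3} x e^{3 x y}
  -u·u_y = - A B x e^{x} e^{x y} - B^{2} x e^{2 x y}
So the left-hand side equals
  - 2 A^{2} B x e^{2 x} e^{x y} + 4 A^{2} e^{2 x} - 4 A B^{2} x e^{x} e^{2 x y} - A B x e^{x} e^{x y} + 4 A B y^{2} e^{x} e^{x y} + 4 A B e^{x} e^{x y} - 2 B^{3} x e^{3 x y} - B^{2} x e^{2 x y} + 4 B^{2} y^{2} e^{2 x y}
This must equal f(x, y) identically; expanded, f = 36 x e^{2 x} e^{x y} - 48 x e^{x} e^{2 x y} + 6 x e^{x} e^{x y} + 16 x e^{3 x y} - 4 x e^{2 x y} - 24 y^{2} e^{x} e^{x y} + 16 y^{2} e^{2 x y} + 36 e^{2 x} - 24 e^{x} e^{x y}.
Matching coefficients of the independent functions:
  [x e^{2 x y}]:  - B^{2} = -4
  [x e^{3 x y}]:  - 2 B^{3} = 16
  [y^{2} e^{2 x y}]:  4 B^{2} = 16
  [e^{x} e^{x y}, y^{2} e^{x} e^{x y}]:  4 A B = -24
  [x e^{x} e^{x y}]:  - A B = 6
  [x e^{x} e^{2 x y}]:  - 4 A B^{2} = -48
  [x e^{2 x} e^{x y}]:  - 2 A^{2} B = 36
  [e^{2 x}]:  4 A^{2} = 36
Solving: A = 3, B = -2.
Check against the point condition:
  u(0, 0) = 1  ⟹  A + B = 1  ✓
Hence u(x, y) = 3 e^{x} - 2 e^{x y}.

Answer: u(x, y) = 3 e^{x} - 2 e^{x y}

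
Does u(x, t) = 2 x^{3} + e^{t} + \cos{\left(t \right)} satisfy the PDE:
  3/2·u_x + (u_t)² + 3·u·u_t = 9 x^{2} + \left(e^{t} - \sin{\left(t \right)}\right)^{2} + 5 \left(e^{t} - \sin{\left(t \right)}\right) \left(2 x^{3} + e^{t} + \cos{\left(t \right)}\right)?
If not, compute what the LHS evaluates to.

Evaluate each term of the left-hand side for u = 2 x^{3} + e^{t} + \cos{\left(t \right)}.
Derivatives:
  u_x = 6 x^{2}
  u_t = e^{t} - \sin{\left(t \right)}
Terms:
  3/2·u_x = 9 x^{2}
  (u_t)² = \left(e^{t} - \sin{\left(t \right)}\right)^{2}
  3·u·u_t = 3 \left(e^{t} - \sin{\left(t \right)}\right) \left(2 x^{3} + e^{t} + \cos{\left(t \right)}\right)
Sum: LHS = 9 x^{2} + \left(e^{t} - \sin{\left(t \right)}\right)^{2} + 3 \left(e^{t} - \sin{\left(t \right)}\right) \left(2 x^{3} + e^{t} + \cos{\left(t \right)}\right)
Given right-hand side: 9 x^{2} + \left(e^{t} - \sin{\left(t \right)}\right)^{2} + 5 \left(e^{t} - \sin{\left(t \right)}\right) \left(2 x^{3} + e^{t} + \cos{\left(t \right)}\right). Difference LHS − RHS = - 2 \left(e^{t} - \sin{\left(t \right)}\right) \left(2 x^{3} + e^{t} + \cos{\left(t \right)}\right) ≠ 0, so u is not a solution.

Answer: No, the LHS evaluates to 9 x^{2} + \left(e^{t} - \sin{\left(t \right)}\right)^{2} + 3 \left(e^{t} - \sin{\left(t \right)}\right) \left(2 x^{3} + e^{t} + \cos{\left(t \right)}\right)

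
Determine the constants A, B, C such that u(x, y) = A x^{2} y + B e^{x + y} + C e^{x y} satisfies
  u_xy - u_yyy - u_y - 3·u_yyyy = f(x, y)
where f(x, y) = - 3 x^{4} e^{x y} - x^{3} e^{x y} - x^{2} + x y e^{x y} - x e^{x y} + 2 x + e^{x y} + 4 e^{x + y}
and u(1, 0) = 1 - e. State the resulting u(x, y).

Substitute the ansatz u = A x^{2} y + B e^{x + y} + C e^{x y} into the left-hand side.
Derivatives of the ansatz:
  u_xy = 2 A x + B e^{x} e^{y} + C x y e^{x y} + C e^{x y}
  u_yyy = B e^{x} e^{y} + C x^{3} e^{x y}
  u_y = A x^{2} + B e^{x} e^{y} + C x e^{x y}
  u_yyyy = B e^{x} e^{y} + C x^{4} e^{x y}
Term by term:
  u_xy = 2 A x + B e^{x} e^{y} + C x y e^{x y} + C e^{x y}
  -u_yyy = - B e^{x} e^{y} - C x^{3} e^{x y}
  -u_y = - A x^{2} - B e^{x} e^{y} - C x e^{x y}
  -3·u_yyyy = - 3 B e^{x} e^{y} - 3 C x^{4} e^{x y}
So the left-hand side equals
  - A x^{2} + 2 A x - 4 B e^{x} e^{y} - 3 C x^{4} e^{x y} - C x^{3} e^{x y} + C x y e^{x y} - C x e^{x y} + C e^{x y}
This must equal f(x, y) identically; expanded, f = - 3 x^{4} e^{x y} - x^{3} e^{x y} - x^{2} + x y e^{x y} - x e^{x y} + 2 x + 4 e^{x} e^{y} + e^{x y}.
Matching coefficients of the independent functions:
  [x]:  2 A = 2
  [x^{2}]:  - A = -1
  [x e^{x y}, x^{3} e^{x y}]:  - C = -1
  [x^{4} e^{x y}]:  - 3 C = -3
  [e^{x} e^{y}]:  - 4 B = 4
  [x y e^{x y}, e^{x y}]:  C = 1
Solving: A = 1, B = -1, C = 1.
Check against the point condition:
  u(1, 0) = 1 - e  ⟹  e B + C = 1 - e  ✓
Hence u(x, y) = x^{2} y + e^{x y} - e^{x + y}.

Answer: u(x, y) = x^{2} y + e^{x y} - e^{x + y}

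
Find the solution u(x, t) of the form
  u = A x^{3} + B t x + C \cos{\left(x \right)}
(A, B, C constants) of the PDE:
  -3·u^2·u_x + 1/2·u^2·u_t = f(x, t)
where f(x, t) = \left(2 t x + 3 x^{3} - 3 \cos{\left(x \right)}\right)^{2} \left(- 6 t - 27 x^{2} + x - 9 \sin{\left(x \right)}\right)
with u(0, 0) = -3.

Answer: u(x, t) = 2 t x + 3 x^{3} - 3 \cos{\left(x \right)}

Derivation:
Substitute the ansatz u = A x^{3} + B t x + C \cos{\left(x \right)} into the left-hand side.
Derivatives of the ansatz:
  u_x = 3 A x^{2} + B t - C \sin{\left(x \right)}
  u_t = B x
Term by term:
  -3·u^2·u_x = - 9 A^{3} x^{8} - 21 A^{2} B t x^{6} + 3 A^{2} C x^{6} \sin{\left(x \right)} - 18 A^{2} C x^{5} \cos{\left(x \right)} - 15 A B^{2} t^{2} x^{4} + 6 A B C t x^{4} \sin{\left(x \right)} - 24 A B C t x^{3} \cos{\left(x \right)} + 6 A C^{2} x^{3} \sin{\left(x \right)} \cos{\left(x \right)} - 9 A C^{2} x^{2} \cos^{2}{\left(x \right)} - 3 B^{3} t^{3} x^{2} + 3 B^{2} C t^{2} x^{2} \sin{\left(x \right)} - 6 B^{2} C t^{2} x \cos{\left(x \right)} + 6 B C^{2} t x \sin{\left(x \right)} \cos{\left(x \right)} - 3 B C^{2} t \cos^{2}{\left(x \right)} + 3 C^{3} \sin{\left(x \right)} \cos^{2}{\left(x \right)}
  1/2·u^2·u_t = \frac{A^{2} B x^{7}}{2} + A B^{2} t x^{5} + A B C x^{4} \cos{\left(x \right)} + \frac{B^{3} t^{2} x^{3}}{2} + B^{2} C t x^{2} \cos{\left(x \right)} + \frac{B C^{2} x \cos^{2}{\left(x \right)}}{2}
So the left-hand side equals
  - 9 A^{3} x^{8} - 21 A^{2} B t x^{6} + \frac{A^{2} B x^{7}}{2} + 3 A^{2} C x^{6} \sin{\left(x \right)} - 18 A^{2} C x^{5} \cos{\left(x \right)} - 15 A B^{2} t^{2} x^{4} + A B^{2} t x^{5} + 6 A B C t x^{4} \sin{\left(x \right)} - 24 A B C t x^{3} \cos{\left(x \right)} + A B C x^{4} \cos{\left(x \right)} + 6 A C^{2} x^{3} \sin{\left(x \right)} \cos{\left(x \right)} - 9 A C^{2} x^{2} \cos^{2}{\left(x \right)} - 3 B^{3} t^{3} x^{2} + \frac{B^{3} t^{2} x^{3}}{2} + 3 B^{2} C t^{2} x^{2} \sin{\left(x \right)} - 6 B^{2} C t^{2} x \cos{\left(x \right)} + B^{2} C t x^{2} \cos{\left(x \right)} + 6 B C^{2} t x \sin{\left(x \right)} \cos{\left(x \right)} - 3 B C^{2} t \cos^{2}{\left(x \right)} + \frac{B C^{2} x \cos^{2}{\left(x \right)}}{2} + 3 C^{3} \sin{\left(x \right)} \cos^{2}{\left(x \right)}
This must equal f(x, t) identically; expanded, f = - 24 t^{3} x^{2} - 180 t^{2} x^{4} + 4 t^{2} x^{3} - 36 t^{2} x^{2} \sin{\left(x \right)} + 72 t^{2} x \cos{\left(x \right)} - 378 t x^{6} + 12 t x^{5} - 108 t x^{4} \sin{\left(x \right)} + 432 t x^{3} \cos{\left(x \right)} - 12 t x^{2} \cos{\left(x \right)} + 108 t x \sin{\left(x \right)} \cos{\left(x \right)} - 54 t \cos^{2}{\left(x \right)} - 243 x^{8} + 9 x^{7} - 81 x^{6} \sin{\left(x \right)} + 486 x^{5} \cos{\left(x \right)} - 18 x^{4} \cos{\left(x \right)} + 162 x^{3} \sin{\left(x \right)} \cos{\left(x \right)} - 243 x^{2} \cos^{2}{\left(x \right)} + 9 x \cos^{2}{\left(x \right)} - 81 \sin{\left(x \right)} \cos^{2}{\left(x \right)}.
Matching coefficients of the independent functions:
(each divided by its leading coefficient; functions giving the same equation are listed together)
  [x^{7}, t x^{6}]:  A^{2} B - 18 = 0
  [x^{8}]:  A^{3} - 27 = 0
  [t x^{5}, t^{2} x^{4}]:  A B^{2} - 12 = 0
  [t \cos^{2}{\left(x \right)}, x \cos^{2}{\left(x \right)}, t x \sin{\left(x \right)} \cos{\left(x \right)}]:  B C^{2} - 18 = 0
  [t^{2} x^{3}, t^{3} x^{2}]:  B^{3} - 8 = 0
  [x^{2} \cos^{2}{\left(x \right)}, x^{3} \sin{\left(x \right)} \cos{\left(x \right)}]:  A C^{2} - 27 = 0
  [x^{4} \cos{\left(x \right)}, t x^{3} \cos{\left(x \right)}, t x^{4} \sin{\left(x \right)}]:  A B C + 18 = 0
  [x^{5} \cos{\left(x \right)}, x^{6} \sin{\left(x \right)}]:  A^{2} C + 27 = 0
  [\sin{\left(x \right)} \cos^{2}{\left(x \right)}]:  C^{3} + 27 = 0
  [t x^{2} \cos{\left(x \right)}, t^{2} x \cos{\left(x \right)}, t^{2} x^{2} \sin{\left(x \right)}]:  B^{2} C + 12 = 0
Solving: A = 3, B = 2, C = -3.
Check against the point condition:
  u(0, 0) = -3  ⟹  C = -3  ✓
Hence u(x, t) = 2 t x + 3 x^{3} - 3 \cos{\left(x \right)}.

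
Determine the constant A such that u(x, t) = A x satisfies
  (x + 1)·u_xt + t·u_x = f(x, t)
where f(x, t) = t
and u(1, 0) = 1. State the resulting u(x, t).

Substitute the ansatz u = A x into the left-hand side.
Derivatives of the ansatz:
  u_xt = 0
  u_x = A
Term by term:
  (x + 1)·u_xt = 0
  t·u_x = A t
So the left-hand side equals
  A t
This must equal f(x, t) = t identically.
Matching coefficients of the independent functions:
  [t]:  A = 1
Solving: A = 1.
Check against the point condition:
  u(1, 0) = 1  ⟹  A = 1  ✓
Hence u(x, t) = x.

Answer: u(x, t) = x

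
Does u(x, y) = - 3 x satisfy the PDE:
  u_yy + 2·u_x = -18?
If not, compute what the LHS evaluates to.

Evaluate each term of the left-hand side for u = - 3 x.
Derivatives:
  u_yy = 0
  u_x = -3
Terms:
  u_yy = 0
  2·u_x = -6
Sum: LHS = -6
Given right-hand side: -18. Difference LHS − RHS = 12 ≠ 0, so u is not a solution.

Answer: No, the LHS evaluates to -6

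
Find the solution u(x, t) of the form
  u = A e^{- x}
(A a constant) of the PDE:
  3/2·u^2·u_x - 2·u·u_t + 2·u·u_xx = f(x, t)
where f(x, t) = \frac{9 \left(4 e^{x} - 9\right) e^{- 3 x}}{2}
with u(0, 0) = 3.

Substitute the ansatz u = A e^{- x} into the left-hand side.
Derivatives of the ansatz:
  u_x = - A e^{- x}
  u_t = 0
  u_xx = A e^{- x}
Term by term:
  3/2·u^2·u_x = - \frac{3 A^{3} e^{- 3 x}}{2}
  -2·u·u_t = 0
  2·u·u_xx = 2 A^{2} e^{- 2 x}
So the left-hand side equals
  - \frac{3 A^{3} e^{- 3 x}}{2} + 2 A^{2} e^{- 2 x}
This must equal f(x, t) identically; expanded, f = 18 e^{- 2 x} - \frac{81 e^{- 3 x}}{2}.
Matching coefficients of the independent functions:
  [e^{- 3 x}]:  - \frac{3 A^{3}}{2} = - \frac{81}{2}
  [e^{- 2 x}]:  2 A^{2} = 18
Solving: A = 3.
Check against the point condition:
  u(0, 0) = 3  ⟹  A = 3  ✓
Hence u(x, t) = 3 e^{- x}.

Answer: u(x, t) = 3 e^{- x}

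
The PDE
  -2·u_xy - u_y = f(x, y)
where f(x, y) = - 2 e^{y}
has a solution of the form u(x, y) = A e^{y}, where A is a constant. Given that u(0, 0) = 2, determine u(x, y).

Answer: u(x, y) = 2 e^{y}

Derivation:
Substitute the ansatz u = A e^{y} into the left-hand side.
Derivatives of the ansatz:
  u_xy = 0
  u_y = A e^{y}
Term by term:
  -2·u_xy = 0
  -u_y = - A e^{y}
So the left-hand side equals
  - A e^{y}
This must equal f(x, y) = - 2 e^{y} identically.
Matching coefficients of the independent functions:
  [e^{y}]:  - A = -2
Solving: A = 2.
Check against the point condition:
  u(0, 0) = 2  ⟹  A = 2  ✓
Hence u(x, y) = 2 e^{y}.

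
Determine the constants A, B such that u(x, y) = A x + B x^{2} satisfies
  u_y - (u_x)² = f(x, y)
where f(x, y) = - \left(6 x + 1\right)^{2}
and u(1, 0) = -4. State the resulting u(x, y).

Substitute the ansatz u = A x + B x^{2} into the left-hand side.
Derivatives of the ansatz:
  u_y = 0
  u_x = A + 2 B x
Term by term:
  u_y = 0
  -(u_x)² = - A^{2} - 4 A B x - 4 B^{2} x^{2}
So the left-hand side equals
  - A^{2} - 4 A B x - 4 B^{2} x^{2}
This must equal f(x, y) identically; expanded, f = - 36 x^{2} - 12 x - 1.
Matching coefficients of the independent functions:
  [constant term]:  - A^{2} = -1
  [x]:  - 4 A B = -12
  [x^{2}]:  - 4 B^{2} = -36
These equations allow (A, B) = (-1, -3) or (1, 3).
Impose the point condition(s):
  u(1, 0) = -4  ⟹  A + B = -4
Only A = -1, B = -3 satisfies everything.
Hence u(x, y) = - 3 x^{2} - x.

Answer: u(x, y) = - 3 x^{2} - x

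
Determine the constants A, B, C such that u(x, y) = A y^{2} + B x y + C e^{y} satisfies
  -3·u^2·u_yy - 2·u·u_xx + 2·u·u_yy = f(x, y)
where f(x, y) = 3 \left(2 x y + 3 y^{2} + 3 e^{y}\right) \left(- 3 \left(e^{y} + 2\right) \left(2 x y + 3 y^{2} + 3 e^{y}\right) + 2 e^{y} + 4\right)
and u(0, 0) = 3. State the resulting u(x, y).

Substitute the ansatz u = A y^{2} + B x y + C e^{y} into the left-hand side.
Derivatives of the ansatz:
  u_yy = 2 A + C e^{y}
  u_xx = 0
Term by term:
  -3·u^2·u_yy = - 6 A^{3} y^{4} - 12 A^{2} B x y^{3} - 3 A^{2} C y^{4} e^{y} - 12 A^{2} C y^{2} e^{y} - 6 A B^{2} x^{2} y^{2} - 6 A B C x y^{3} e^{y} - 12 A B C x y e^{y} - 6 A C^{2} y^{2} e^{2 y} - 6 A C^{2} e^{2 y} - 3 B^{2} C x^{2} y^{2} e^{y} - 6 B C^{2} x y e^{2 y} - 3 C^{3} e^{3 y}
  -2·u·u_xx = 0
  2·u·u_yy = 4 A^{2} y^{2} + 4 A B x y + 2 A C y^{2} e^{y} + 4 A C e^{y} + 2 B C x y e^{y} + 2 C^{2} e^{2 y}
So the left-hand side equals
  - 6 A^{3} y^{4} - 12 A^{2} B x y^{3} - 3 A^{2} C y^{4} e^{y} - 12 A^{2} C y^{2} e^{y} + 4 A^{2} y^{2} - 6 A B^{2} x^{2} y^{2} - 6 A B C x y^{3} e^{y} - 12 A B C x y e^{y} + 4 A B x y - 6 A C^{2} y^{2} e^{2 y} - 6 A C^{2} e^{2 y} + 2 A C y^{2} e^{y} + 4 A C e^{y} - 3 B^{2} C x^{2} y^{2} e^{y} - 6 B C^{2} x y e^{2 y} + 2 B C x y e^{y} - 3 C^{3} e^{3 y} + 2 C^{2} e^{2 y}
This must equal f(x, y) identically; expanded, f = - 36 x^{2} y^{2} e^{y} - 72 x^{2} y^{2} - 108 x y^{3} e^{y} - 216 x y^{3} - 108 x y e^{2 y} - 204 x y e^{y} + 24 x y - 81 y^{4} e^{y} - 162 y^{4} - 162 y^{2} e^{2 y} - 306 y^{2} e^{y} + 36 y^{2} - 81 e^{3 y} - 144 e^{2 y} + 36 e^{y}.
Matching coefficients of the independent functions:
(each divided by its leading coefficient; functions giving the same equation are listed together)
  [y^{2}]:  A^{2} - 9 = 0
  [y^{4}]:  A^{3} - 27 = 0
  [x y]:  A B - 6 = 0
  [x y^{3}]:  A^{2} B - 18 = 0
  [x^{2} y^{2}]:  A B^{2} - 12 = 0
  [y^{2} e^{y}]:  A^{2} C - \frac{A C}{6} - \frac{51}{2} = 0
  [y^{2} e^{2 y}]:  A C^{2} - 27 = 0
  [y^{4} e^{y}]:  A^{2} C - 27 = 0
  [x y e^{y}]:  A B C - \frac{B C}{6} - 17 = 0
  [x y e^{2 y}]:  B C^{2} - 18 = 0
  [x y^{3} e^{y}]:  A B C - 18 = 0
  [x^{2} y^{2} e^{y}]:  B^{2} C - 12 = 0
  [e^{y}]:  A C - 9 = 0
  [e^{2 y}]:  A C^{2} - \frac{C^{2}}{3} - 24 = 0
  [e^{3 y}]:  C^{3} - 27 = 0
Solving: A = 3, B = 2, C = 3.
Check against the point condition:
  u(0, 0) = 3  ⟹  C = 3  ✓
Hence u(x, y) = 2 x y + 3 y^{2} + 3 e^{y}.

Answer: u(x, y) = 2 x y + 3 y^{2} + 3 e^{y}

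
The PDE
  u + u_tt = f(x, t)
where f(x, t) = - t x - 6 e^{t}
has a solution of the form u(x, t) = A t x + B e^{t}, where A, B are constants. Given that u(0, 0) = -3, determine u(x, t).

Answer: u(x, t) = - t x - 3 e^{t}

Derivation:
Substitute the ansatz u = A t x + B e^{t} into the left-hand side.
Derivatives of the ansatz:
  u_tt = B e^{t}
Term by term:
  u = A t x + B e^{t}
  u_tt = B e^{t}
So the left-hand side equals
  A t x + 2 B e^{t}
This must equal f(x, t) = - t x - 6 e^{t} identically.
Matching coefficients of the independent functions:
  [t x]:  A = -1
  [e^{t}]:  2 B = -6
Solving: A = -1, B = -3.
Check against the point condition:
  u(0, 0) = -3  ⟹  B = -3  ✓
Hence u(x, t) = - t x - 3 e^{t}.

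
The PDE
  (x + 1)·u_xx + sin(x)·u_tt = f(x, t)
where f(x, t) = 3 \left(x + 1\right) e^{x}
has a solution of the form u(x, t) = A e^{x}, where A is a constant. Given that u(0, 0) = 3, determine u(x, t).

Substitute the ansatz u = A e^{x} into the left-hand side.
Derivatives of the ansatz:
  u_xx = A e^{x}
  u_tt = 0
Term by term:
  (x + 1)·u_xx = A x e^{x} + A e^{x}
  sin(x)·u_tt = 0
So the left-hand side equals
  A x e^{x} + A e^{x}
This must equal f(x, t) identically; expanded, f = 3 x e^{x} + 3 e^{x}.
Matching coefficients of the independent functions:
  [x e^{x}, e^{x}]:  A = 3
Solving: A = 3.
Check against the point condition:
  u(0, 0) = 3  ⟹  A = 3  ✓
Hence u(x, t) = 3 e^{x}.

Answer: u(x, t) = 3 e^{x}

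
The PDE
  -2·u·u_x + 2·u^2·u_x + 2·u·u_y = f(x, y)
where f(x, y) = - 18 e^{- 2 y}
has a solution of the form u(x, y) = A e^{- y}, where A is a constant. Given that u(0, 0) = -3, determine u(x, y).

Substitute the ansatz u = A e^{- y} into the left-hand side.
Derivatives of the ansatz:
  u_x = 0
  u_y = - A e^{- y}
Term by term:
  -2·u·u_x = 0
  2·u^2·u_x = 0
  2·u·u_y = - 2 A^{2} e^{- 2 y}
So the left-hand side equals
  - 2 A^{2} e^{- 2 y}
This must equal f(x, y) = - 18 e^{- 2 y} identically.
Matching coefficients of the independent functions:
  [e^{- 2 y}]:  - 2 A^{2} = -18
These equations allow (A) = (-3) or (3).
Impose the point condition(s):
  u(0, 0) = -3  ⟹  A = -3
Only A = -3 satisfies everything.
Hence u(x, y) = - 3 e^{- y}.

Answer: u(x, y) = - 3 e^{- y}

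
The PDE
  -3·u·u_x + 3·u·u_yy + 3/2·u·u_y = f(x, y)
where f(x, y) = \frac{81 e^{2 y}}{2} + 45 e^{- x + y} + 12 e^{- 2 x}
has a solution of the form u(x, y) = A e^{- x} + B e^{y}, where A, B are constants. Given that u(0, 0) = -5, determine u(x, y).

Substitute the ansatz u = A e^{- x} + B e^{y} into the left-hand side.
Derivatives of the ansatz:
  u_x = - A e^{- x}
  u_yy = B e^{y}
  u_y = B e^{y}
Term by term:
  -3·u·u_x = 3 A^{2} e^{- 2 x} + 3 A B e^{- x} e^{y}
  3·u·u_yy = 3 A B e^{- x} e^{y} + 3 B^{2} e^{2 y}
  3/2·u·u_y = \frac{3 A B e^{- x} e^{y}}{2} + \frac{3 B^{2} e^{2 y}}{2}
So the left-hand side equals
  3 A^{2} e^{- 2 x} + \frac{15 A B e^{- x} e^{y}}{2} + \frac{9 B^{2} e^{2 y}}{2}
This must equal f(x, y) identically; expanded, f = \frac{81 e^{2 y}}{2} + 45 e^{- x} e^{y} + 12 e^{- 2 x}.
Matching coefficients of the independent functions:
  [e^{- x} e^{y}]:  \frac{15 A B}{2} = 45
  [e^{- 2 x}]:  3 A^{2} = 12
  [e^{2 y}]:  \frac{9 B^{2}}{2} = \frac{81}{2}
These equations allow (A, B) = (-2, -3) or (2, 3).
Impose the point condition(s):
  u(0, 0) = -5  ⟹  A + B = -5
Only A = -2, B = -3 satisfies everything.
Hence u(x, y) = - 3 e^{y} - 2 e^{- x}.

Answer: u(x, y) = - 3 e^{y} - 2 e^{- x}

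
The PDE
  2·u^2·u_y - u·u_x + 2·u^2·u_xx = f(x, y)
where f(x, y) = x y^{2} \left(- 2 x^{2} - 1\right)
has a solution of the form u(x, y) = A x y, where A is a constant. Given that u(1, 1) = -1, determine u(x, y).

Substitute the ansatz u = A x y into the left-hand side.
Derivatives of the ansatz:
  u_y = A x
  u_x = A y
  u_xx = 0
Term by term:
  2·u^2·u_y = 2 A^{3} x^{3} y^{2}
  -u·u_x = - A^{2} x y^{2}
  2·u^2·u_xx = 0
So the left-hand side equals
  2 A^{3} x^{3} y^{2} - A^{2} x y^{2}
This must equal f(x, y) identically; expanded, f = - 2 x^{3} y^{2} - x y^{2}.
Matching coefficients of the independent functions:
  [x y^{2}]:  - A^{2} = -1
  [x^{3} y^{2}]:  2 A^{3} = -2
Solving: A = -1.
Check against the point condition:
  u(1, 1) = -1  ⟹  A = -1  ✓
Hence u(x, y) = - x y.

Answer: u(x, y) = - x y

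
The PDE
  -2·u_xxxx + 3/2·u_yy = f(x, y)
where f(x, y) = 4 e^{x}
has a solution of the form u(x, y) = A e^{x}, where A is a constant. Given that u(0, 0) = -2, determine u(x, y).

Answer: u(x, y) = - 2 e^{x}

Derivation:
Substitute the ansatz u = A e^{x} into the left-hand side.
Derivatives of the ansatz:
  u_xxxx = A e^{x}
  u_yy = 0
Term by term:
  -2·u_xxxx = - 2 A e^{x}
  3/2·u_yy = 0
So the left-hand side equals
  - 2 A e^{x}
This must equal f(x, y) = 4 e^{x} identically.
Matching coefficients of the independent functions:
  [e^{x}]:  - 2 A = 4
Solving: A = -2.
Check against the point condition:
  u(0, 0) = -2  ⟹  A = -2  ✓
Hence u(x, y) = - 2 e^{x}.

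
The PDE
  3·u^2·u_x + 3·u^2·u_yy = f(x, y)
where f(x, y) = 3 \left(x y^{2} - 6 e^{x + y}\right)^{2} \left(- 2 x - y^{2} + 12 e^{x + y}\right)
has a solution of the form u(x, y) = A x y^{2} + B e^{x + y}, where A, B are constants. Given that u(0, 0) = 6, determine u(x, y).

Substitute the ansatz u = A x y^{2} + B e^{x + y} into the left-hand side.
Derivatives of the ansatz:
  u_x = A y^{2} + B e^{x} e^{y}
  u_yy = 2 A x + B e^{x} e^{y}
Term by term:
  3·u^2·u_x = 3 A^{3} x^{2} y^{6} + 3 A^{2} B x^{2} y^{4} e^{x} e^{y} + 6 A^{2} B x y^{4} e^{x} e^{y} + 6 A B^{2} x y^{2} e^{2 x} e^{2 y} + 3 A B^{2} y^{2} e^{2 x} e^{2 y} + 3 B^{3} e^{3 x} e^{3 y}
  3·u^2·u_yy = 6 A^{3} x^{3} y^{4} + 3 A^{2} B x^{2} y^{4} e^{x} e^{y} + 12 A^{2} B x^{2} y^{2} e^{x} e^{y} + 6 A B^{2} x y^{2} e^{2 x} e^{2 y} + 6 A B^{2} x e^{2 x} e^{2 y} + 3 B^{3} e^{3 x} e^{3 y}
So the left-hand side equals
  6 A^{3} x^{3} y^{4} + 3 A^{3} x^{2} y^{6} + 6 A^{2} B x^{2} y^{4} e^{x} e^{y} + 12 A^{2} B x^{2} y^{2} e^{x} e^{y} + 6 A^{2} B x y^{4} e^{x} e^{y} + 12 A B^{2} x y^{2} e^{2 x} e^{2 y} + 6 A B^{2} x e^{2 x} e^{2 y} + 3 A B^{2} y^{2} e^{2 x} e^{2 y} + 6 B^{3} e^{3 x} e^{3 y}
This must equal f(x, y) identically; expanded, f = - 6 x^{3} y^{4} - 3 x^{2} y^{6} + 36 x^{2} y^{4} e^{x} e^{y} + 72 x^{2} y^{2} e^{x} e^{y} + 36 x y^{4} e^{x} e^{y} - 432 x y^{2} e^{2 x} e^{2 y} - 216 x e^{2 x} e^{2 y} - 108 y^{2} e^{2 x} e^{2 y} + 1296 e^{3 x} e^{3 y}.
Matching coefficients of the independent functions:
  [x^{2} y^{6}]:  3 A^{3} = -3
  [x^{3} y^{4}]:  6 A^{3} = -6
  [e^{3 x} e^{3 y}]:  6 B^{3} = 1296
  [x e^{2 x} e^{2 y}]:  6 A B^{2} = -216
  [y^{2} e^{2 x} e^{2 y}]:  3 A B^{2} = -108
  [x y^{2} e^{2 x} e^{2 y}]:  12 A B^{2} = -432
  [x y^{4} e^{x} e^{y}, x^{2} y^{4} e^{x} e^{y}]:  6 A^{2} B = 36
  [x^{2} y^{2} e^{x} e^{y}]:  12 A^{2} B = 72
Solving: A = -1, B = 6.
Check against the point condition:
  u(0, 0) = 6  ⟹  B = 6  ✓
Hence u(x, y) = - x y^{2} + 6 e^{x + y}.

Answer: u(x, y) = - x y^{2} + 6 e^{x + y}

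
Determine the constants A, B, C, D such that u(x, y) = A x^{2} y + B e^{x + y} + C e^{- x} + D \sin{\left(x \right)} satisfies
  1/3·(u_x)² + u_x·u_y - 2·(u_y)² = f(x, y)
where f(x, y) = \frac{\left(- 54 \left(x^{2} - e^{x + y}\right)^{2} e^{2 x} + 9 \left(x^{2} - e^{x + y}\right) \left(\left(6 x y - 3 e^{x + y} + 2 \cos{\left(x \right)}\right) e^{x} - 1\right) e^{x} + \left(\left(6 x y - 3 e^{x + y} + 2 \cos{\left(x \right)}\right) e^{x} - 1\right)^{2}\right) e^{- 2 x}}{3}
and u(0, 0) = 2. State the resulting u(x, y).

Substitute the ansatz u = A x^{2} y + B e^{x + y} + C e^{- x} + D \sin{\left(x \right)} into the left-hand side.
Derivatives of the ansatz:
  u_x = 2 A x y + B e^{x} e^{y} - C e^{- x} + D \cos{\left(x \right)}
  u_y = A x^{2} + B e^{x} e^{y}
Term by term:
  1/3·(u_x)² = \frac{4 A^{2} x^{2} y^{2}}{3} + \frac{4 A B x y e^{x} e^{y}}{3} - \frac{4 A C x y e^{- x}}{3} + \frac{4 A D x y \cos{\left(x \right)}}{3} + \frac{B^{2} e^{2 x} e^{2 y}}{3} - \frac{2 B C e^{y}}{3} + \frac{2 B D e^{x} e^{y} \cos{\left(x \right)}}{3} + \frac{C^{2} e^{- 2 x}}{3} - \frac{2 C D e^{- x} \cos{\left(x \right)}}{3} + \frac{D^{2} \cos^{2}{\left(x \right)}}{3}
  u_x·u_y = 2 A^{2} x^{3} y + A B x^{2} e^{x} e^{y} + 2 A B x y e^{x} e^{y} - A C x^{2} e^{- x} + A D x^{2} \cos{\left(x \right)} + B^{2} e^{2 x} e^{2 y} - B C e^{y} + B D e^{x} e^{y} \cos{\left(x \right)}
  -2·(u_y)² = - 2 A^{2} x^{4} - 4 A B x^{2} e^{x} e^{y} - 2 B^{2} e^{2 x} e^{2 y}
So the left-hand side equals
  - 2 A^{2} x^{4} + 2 A^{2} x^{3} y + \frac{4 A^{2} x^{2} y^{2}}{3} - 3 A B x^{2} e^{x} e^{y} + \frac{10 A B x y e^{x} e^{y}}{3} - A C x^{2} e^{- x} - \frac{4 A C x y e^{- x}}{3} + A D x^{2} \cos{\left(x \right)} + \frac{4 A D x y \cos{\left(x \right)}}{3} - \frac{2 B^{2} e^{2 x} e^{2 y}}{3} - \frac{5 B C e^{y}}{3} + \frac{5 B D e^{x} e^{y} \cos{\left(x \right)}}{3} + \frac{C^{2} e^{- 2 x}}{3} - \frac{2 C D e^{- x} \cos{\left(x \right)}}{3} + \frac{D^{2} \cos^{2}{\left(x \right)}}{3}
This must equal f(x, y) identically; expanded, f = - 18 x^{4} + 18 x^{3} y + 12 x^{2} y^{2} + 27 x^{2} e^{x} e^{y} + 6 x^{2} \cos{\left(x \right)} - 3 x^{2} e^{- x} - 30 x y e^{x} e^{y} + 8 x y \cos{\left(x \right)} - 4 x y e^{- x} - 6 e^{2 x} e^{2 y} - 10 e^{x} e^{y} \cos{\left(x \right)} + 5 e^{y} + \frac{4 \cos^{2}{\left(x \right)}}{3} - \frac{4 e^{- x} \cos{\left(x \right)}}{3} + \frac{e^{- 2 x}}{3}.
Matching coefficients of the independent functions:
(each divided by its leading coefficient; functions giving the same equation are listed together)
  [x^{4}, x^{2} y^{2}, x^{3} y]:  A^{2} - 9 = 0
  [x^{2} e^{- x}, x y e^{- x}]:  A C - 3 = 0
  [x^{2} \cos{\left(x \right)}, x y \cos{\left(x \right)}]:  A D - 6 = 0
  [e^{- x} \cos{\left(x \right)}]:  C D - 2 = 0
  [e^{2 x} e^{2 y}]:  B^{2} - 9 = 0
  [x^{2} e^{x} e^{y}, x y e^{x} e^{y}]:  A B + 9 = 0
  [e^{x} e^{y} \cos{\left(x \right)}]:  B D + 6 = 0
  [e^{- 2 x}]:  C^{2} - 1 = 0
  [e^{y}]:  B C + 3 = 0
  [\cos^{2}{\left(x \right)}]:  D^{2} - 4 = 0
These equations allow (A, B, C, D) = (-3, 3, -1, -2) or (3, -3, 1, 2).
Impose the point condition(s):
  u(0, 0) = 2  ⟹  B + C = 2
Only A = -3, B = 3, C = -1, D = -2 satisfies everything.
Hence u(x, y) = - 3 x^{2} y + 3 e^{x + y} - 2 \sin{\left(x \right)} - e^{- x}.

Answer: u(x, y) = - 3 x^{2} y + 3 e^{x + y} - 2 \sin{\left(x \right)} - e^{- x}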